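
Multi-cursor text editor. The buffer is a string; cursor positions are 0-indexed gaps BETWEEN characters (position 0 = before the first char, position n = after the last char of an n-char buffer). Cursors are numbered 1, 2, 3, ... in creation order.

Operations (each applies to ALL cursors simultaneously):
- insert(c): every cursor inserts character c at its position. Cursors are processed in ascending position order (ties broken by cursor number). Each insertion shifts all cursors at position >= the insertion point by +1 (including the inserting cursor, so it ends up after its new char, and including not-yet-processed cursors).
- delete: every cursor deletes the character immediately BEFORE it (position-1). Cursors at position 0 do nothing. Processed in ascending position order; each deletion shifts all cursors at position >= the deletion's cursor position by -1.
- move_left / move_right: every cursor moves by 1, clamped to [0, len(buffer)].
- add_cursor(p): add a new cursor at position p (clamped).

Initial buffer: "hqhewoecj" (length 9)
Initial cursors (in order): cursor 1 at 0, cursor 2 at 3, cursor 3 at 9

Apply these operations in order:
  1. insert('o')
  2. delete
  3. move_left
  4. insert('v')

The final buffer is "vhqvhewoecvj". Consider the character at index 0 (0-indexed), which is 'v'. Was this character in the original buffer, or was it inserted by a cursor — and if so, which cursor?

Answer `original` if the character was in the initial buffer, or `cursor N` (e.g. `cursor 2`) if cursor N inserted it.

Answer: cursor 1

Derivation:
After op 1 (insert('o')): buffer="ohqhoewoecjo" (len 12), cursors c1@1 c2@5 c3@12, authorship 1...2......3
After op 2 (delete): buffer="hqhewoecj" (len 9), cursors c1@0 c2@3 c3@9, authorship .........
After op 3 (move_left): buffer="hqhewoecj" (len 9), cursors c1@0 c2@2 c3@8, authorship .........
After op 4 (insert('v')): buffer="vhqvhewoecvj" (len 12), cursors c1@1 c2@4 c3@11, authorship 1..2......3.
Authorship (.=original, N=cursor N): 1 . . 2 . . . . . . 3 .
Index 0: author = 1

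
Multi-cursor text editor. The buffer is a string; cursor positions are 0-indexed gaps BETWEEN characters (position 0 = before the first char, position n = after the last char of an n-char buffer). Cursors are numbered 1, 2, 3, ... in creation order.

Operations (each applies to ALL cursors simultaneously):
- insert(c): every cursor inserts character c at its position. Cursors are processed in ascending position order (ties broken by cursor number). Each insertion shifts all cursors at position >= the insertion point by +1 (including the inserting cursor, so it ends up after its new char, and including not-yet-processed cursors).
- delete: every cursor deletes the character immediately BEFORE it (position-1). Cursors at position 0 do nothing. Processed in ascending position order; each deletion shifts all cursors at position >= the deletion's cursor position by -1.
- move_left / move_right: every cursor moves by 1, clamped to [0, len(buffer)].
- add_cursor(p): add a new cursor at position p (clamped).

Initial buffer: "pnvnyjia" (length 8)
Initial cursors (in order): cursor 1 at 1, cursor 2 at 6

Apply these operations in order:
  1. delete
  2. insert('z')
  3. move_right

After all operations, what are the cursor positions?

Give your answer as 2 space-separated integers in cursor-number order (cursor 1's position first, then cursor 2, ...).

After op 1 (delete): buffer="nvnyia" (len 6), cursors c1@0 c2@4, authorship ......
After op 2 (insert('z')): buffer="znvnyzia" (len 8), cursors c1@1 c2@6, authorship 1....2..
After op 3 (move_right): buffer="znvnyzia" (len 8), cursors c1@2 c2@7, authorship 1....2..

Answer: 2 7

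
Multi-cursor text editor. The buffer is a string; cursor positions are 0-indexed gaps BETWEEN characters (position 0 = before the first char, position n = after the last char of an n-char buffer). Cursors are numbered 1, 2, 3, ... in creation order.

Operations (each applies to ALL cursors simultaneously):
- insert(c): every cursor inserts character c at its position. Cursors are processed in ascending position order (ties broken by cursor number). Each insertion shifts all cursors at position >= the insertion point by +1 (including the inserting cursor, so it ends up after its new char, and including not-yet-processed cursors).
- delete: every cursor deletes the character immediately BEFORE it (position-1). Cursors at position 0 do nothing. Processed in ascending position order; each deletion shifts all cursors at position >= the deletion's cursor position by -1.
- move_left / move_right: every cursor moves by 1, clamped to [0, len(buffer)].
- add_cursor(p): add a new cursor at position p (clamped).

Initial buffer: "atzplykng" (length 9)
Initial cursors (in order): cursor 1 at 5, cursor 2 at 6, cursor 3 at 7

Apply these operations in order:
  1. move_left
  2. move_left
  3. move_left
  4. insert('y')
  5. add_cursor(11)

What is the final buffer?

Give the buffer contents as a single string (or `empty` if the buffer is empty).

After op 1 (move_left): buffer="atzplykng" (len 9), cursors c1@4 c2@5 c3@6, authorship .........
After op 2 (move_left): buffer="atzplykng" (len 9), cursors c1@3 c2@4 c3@5, authorship .........
After op 3 (move_left): buffer="atzplykng" (len 9), cursors c1@2 c2@3 c3@4, authorship .........
After op 4 (insert('y')): buffer="atyzypylykng" (len 12), cursors c1@3 c2@5 c3@7, authorship ..1.2.3.....
After op 5 (add_cursor(11)): buffer="atyzypylykng" (len 12), cursors c1@3 c2@5 c3@7 c4@11, authorship ..1.2.3.....

Answer: atyzypylykng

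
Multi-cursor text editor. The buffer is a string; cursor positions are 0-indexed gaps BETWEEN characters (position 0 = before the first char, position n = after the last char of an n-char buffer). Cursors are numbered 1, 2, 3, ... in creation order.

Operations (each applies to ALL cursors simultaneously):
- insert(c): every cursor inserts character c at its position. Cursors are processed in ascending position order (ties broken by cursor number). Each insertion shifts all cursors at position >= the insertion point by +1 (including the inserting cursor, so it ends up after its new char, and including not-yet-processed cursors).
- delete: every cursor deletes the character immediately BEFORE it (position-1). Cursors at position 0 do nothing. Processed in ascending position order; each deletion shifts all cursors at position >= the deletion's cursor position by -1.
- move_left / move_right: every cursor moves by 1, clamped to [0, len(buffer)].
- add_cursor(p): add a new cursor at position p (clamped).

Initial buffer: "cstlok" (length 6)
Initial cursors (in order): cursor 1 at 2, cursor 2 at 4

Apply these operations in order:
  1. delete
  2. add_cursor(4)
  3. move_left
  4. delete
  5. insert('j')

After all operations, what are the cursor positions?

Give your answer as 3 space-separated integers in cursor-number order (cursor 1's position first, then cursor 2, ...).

After op 1 (delete): buffer="ctok" (len 4), cursors c1@1 c2@2, authorship ....
After op 2 (add_cursor(4)): buffer="ctok" (len 4), cursors c1@1 c2@2 c3@4, authorship ....
After op 3 (move_left): buffer="ctok" (len 4), cursors c1@0 c2@1 c3@3, authorship ....
After op 4 (delete): buffer="tk" (len 2), cursors c1@0 c2@0 c3@1, authorship ..
After op 5 (insert('j')): buffer="jjtjk" (len 5), cursors c1@2 c2@2 c3@4, authorship 12.3.

Answer: 2 2 4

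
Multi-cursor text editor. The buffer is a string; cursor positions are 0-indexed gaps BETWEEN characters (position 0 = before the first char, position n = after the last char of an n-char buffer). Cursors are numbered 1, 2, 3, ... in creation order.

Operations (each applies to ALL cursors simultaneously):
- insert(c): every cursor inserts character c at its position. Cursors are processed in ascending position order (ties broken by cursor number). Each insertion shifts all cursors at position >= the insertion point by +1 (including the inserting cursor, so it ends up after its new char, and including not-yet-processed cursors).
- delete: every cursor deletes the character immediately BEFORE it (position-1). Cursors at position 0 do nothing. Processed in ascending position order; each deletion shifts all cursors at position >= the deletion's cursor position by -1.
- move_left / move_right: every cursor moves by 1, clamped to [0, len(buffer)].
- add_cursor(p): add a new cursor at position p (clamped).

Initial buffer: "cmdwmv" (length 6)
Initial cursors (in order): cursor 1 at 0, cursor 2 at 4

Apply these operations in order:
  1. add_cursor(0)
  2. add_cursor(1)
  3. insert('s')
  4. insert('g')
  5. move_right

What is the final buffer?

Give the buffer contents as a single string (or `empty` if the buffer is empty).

After op 1 (add_cursor(0)): buffer="cmdwmv" (len 6), cursors c1@0 c3@0 c2@4, authorship ......
After op 2 (add_cursor(1)): buffer="cmdwmv" (len 6), cursors c1@0 c3@0 c4@1 c2@4, authorship ......
After op 3 (insert('s')): buffer="sscsmdwsmv" (len 10), cursors c1@2 c3@2 c4@4 c2@8, authorship 13.4...2..
After op 4 (insert('g')): buffer="ssggcsgmdwsgmv" (len 14), cursors c1@4 c3@4 c4@7 c2@12, authorship 1313.44...22..
After op 5 (move_right): buffer="ssggcsgmdwsgmv" (len 14), cursors c1@5 c3@5 c4@8 c2@13, authorship 1313.44...22..

Answer: ssggcsgmdwsgmv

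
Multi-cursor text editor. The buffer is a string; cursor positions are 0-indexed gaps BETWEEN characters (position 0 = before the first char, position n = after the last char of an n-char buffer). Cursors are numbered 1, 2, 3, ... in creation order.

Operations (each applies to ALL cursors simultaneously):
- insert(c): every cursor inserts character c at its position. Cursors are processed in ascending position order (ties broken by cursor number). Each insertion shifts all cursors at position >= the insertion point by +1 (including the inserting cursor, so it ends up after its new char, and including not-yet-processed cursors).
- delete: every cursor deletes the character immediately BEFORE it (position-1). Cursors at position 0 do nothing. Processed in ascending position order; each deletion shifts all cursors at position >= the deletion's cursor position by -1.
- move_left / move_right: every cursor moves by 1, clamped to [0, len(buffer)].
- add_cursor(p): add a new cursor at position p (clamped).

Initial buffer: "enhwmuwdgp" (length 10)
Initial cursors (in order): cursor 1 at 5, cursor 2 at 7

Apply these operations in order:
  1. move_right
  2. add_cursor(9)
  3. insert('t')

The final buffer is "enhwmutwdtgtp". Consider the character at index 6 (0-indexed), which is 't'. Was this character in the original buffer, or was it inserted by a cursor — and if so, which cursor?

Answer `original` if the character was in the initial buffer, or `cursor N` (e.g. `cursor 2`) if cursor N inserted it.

After op 1 (move_right): buffer="enhwmuwdgp" (len 10), cursors c1@6 c2@8, authorship ..........
After op 2 (add_cursor(9)): buffer="enhwmuwdgp" (len 10), cursors c1@6 c2@8 c3@9, authorship ..........
After op 3 (insert('t')): buffer="enhwmutwdtgtp" (len 13), cursors c1@7 c2@10 c3@12, authorship ......1..2.3.
Authorship (.=original, N=cursor N): . . . . . . 1 . . 2 . 3 .
Index 6: author = 1

Answer: cursor 1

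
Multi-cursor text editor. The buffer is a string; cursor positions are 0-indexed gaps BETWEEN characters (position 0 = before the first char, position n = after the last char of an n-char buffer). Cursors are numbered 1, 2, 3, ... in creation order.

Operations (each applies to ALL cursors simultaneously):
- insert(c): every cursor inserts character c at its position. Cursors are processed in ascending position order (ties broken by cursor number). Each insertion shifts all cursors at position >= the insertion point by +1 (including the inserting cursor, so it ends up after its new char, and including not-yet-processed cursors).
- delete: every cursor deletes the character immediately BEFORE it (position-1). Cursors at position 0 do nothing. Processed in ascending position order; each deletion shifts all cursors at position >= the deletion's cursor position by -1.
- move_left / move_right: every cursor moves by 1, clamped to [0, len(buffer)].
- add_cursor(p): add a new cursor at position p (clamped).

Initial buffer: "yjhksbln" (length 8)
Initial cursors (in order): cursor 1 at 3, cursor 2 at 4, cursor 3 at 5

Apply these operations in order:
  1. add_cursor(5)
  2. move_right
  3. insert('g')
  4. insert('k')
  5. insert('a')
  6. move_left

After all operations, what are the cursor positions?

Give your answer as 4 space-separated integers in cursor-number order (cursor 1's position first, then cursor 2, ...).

Answer: 6 10 17 17

Derivation:
After op 1 (add_cursor(5)): buffer="yjhksbln" (len 8), cursors c1@3 c2@4 c3@5 c4@5, authorship ........
After op 2 (move_right): buffer="yjhksbln" (len 8), cursors c1@4 c2@5 c3@6 c4@6, authorship ........
After op 3 (insert('g')): buffer="yjhkgsgbggln" (len 12), cursors c1@5 c2@7 c3@10 c4@10, authorship ....1.2.34..
After op 4 (insert('k')): buffer="yjhkgksgkbggkkln" (len 16), cursors c1@6 c2@9 c3@14 c4@14, authorship ....11.22.3434..
After op 5 (insert('a')): buffer="yjhkgkasgkabggkkaaln" (len 20), cursors c1@7 c2@11 c3@18 c4@18, authorship ....111.222.343434..
After op 6 (move_left): buffer="yjhkgkasgkabggkkaaln" (len 20), cursors c1@6 c2@10 c3@17 c4@17, authorship ....111.222.343434..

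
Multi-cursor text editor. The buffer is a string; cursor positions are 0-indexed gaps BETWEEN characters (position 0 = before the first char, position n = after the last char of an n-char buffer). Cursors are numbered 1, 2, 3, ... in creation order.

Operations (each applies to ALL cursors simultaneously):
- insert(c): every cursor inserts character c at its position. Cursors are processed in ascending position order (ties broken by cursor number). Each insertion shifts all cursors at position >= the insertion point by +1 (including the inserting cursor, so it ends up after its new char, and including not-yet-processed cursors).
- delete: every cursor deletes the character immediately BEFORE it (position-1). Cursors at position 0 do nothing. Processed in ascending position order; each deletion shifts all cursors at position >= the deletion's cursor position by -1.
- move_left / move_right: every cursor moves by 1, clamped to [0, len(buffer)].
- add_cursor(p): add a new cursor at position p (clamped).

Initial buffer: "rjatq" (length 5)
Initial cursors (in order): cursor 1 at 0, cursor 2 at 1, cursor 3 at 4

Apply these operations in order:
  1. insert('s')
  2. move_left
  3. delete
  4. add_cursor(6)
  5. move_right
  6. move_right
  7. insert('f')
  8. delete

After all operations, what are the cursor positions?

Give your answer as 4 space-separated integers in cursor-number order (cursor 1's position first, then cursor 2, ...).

Answer: 2 3 6 6

Derivation:
After op 1 (insert('s')): buffer="srsjatsq" (len 8), cursors c1@1 c2@3 c3@7, authorship 1.2...3.
After op 2 (move_left): buffer="srsjatsq" (len 8), cursors c1@0 c2@2 c3@6, authorship 1.2...3.
After op 3 (delete): buffer="ssjasq" (len 6), cursors c1@0 c2@1 c3@4, authorship 12..3.
After op 4 (add_cursor(6)): buffer="ssjasq" (len 6), cursors c1@0 c2@1 c3@4 c4@6, authorship 12..3.
After op 5 (move_right): buffer="ssjasq" (len 6), cursors c1@1 c2@2 c3@5 c4@6, authorship 12..3.
After op 6 (move_right): buffer="ssjasq" (len 6), cursors c1@2 c2@3 c3@6 c4@6, authorship 12..3.
After op 7 (insert('f')): buffer="ssfjfasqff" (len 10), cursors c1@3 c2@5 c3@10 c4@10, authorship 121.2.3.34
After op 8 (delete): buffer="ssjasq" (len 6), cursors c1@2 c2@3 c3@6 c4@6, authorship 12..3.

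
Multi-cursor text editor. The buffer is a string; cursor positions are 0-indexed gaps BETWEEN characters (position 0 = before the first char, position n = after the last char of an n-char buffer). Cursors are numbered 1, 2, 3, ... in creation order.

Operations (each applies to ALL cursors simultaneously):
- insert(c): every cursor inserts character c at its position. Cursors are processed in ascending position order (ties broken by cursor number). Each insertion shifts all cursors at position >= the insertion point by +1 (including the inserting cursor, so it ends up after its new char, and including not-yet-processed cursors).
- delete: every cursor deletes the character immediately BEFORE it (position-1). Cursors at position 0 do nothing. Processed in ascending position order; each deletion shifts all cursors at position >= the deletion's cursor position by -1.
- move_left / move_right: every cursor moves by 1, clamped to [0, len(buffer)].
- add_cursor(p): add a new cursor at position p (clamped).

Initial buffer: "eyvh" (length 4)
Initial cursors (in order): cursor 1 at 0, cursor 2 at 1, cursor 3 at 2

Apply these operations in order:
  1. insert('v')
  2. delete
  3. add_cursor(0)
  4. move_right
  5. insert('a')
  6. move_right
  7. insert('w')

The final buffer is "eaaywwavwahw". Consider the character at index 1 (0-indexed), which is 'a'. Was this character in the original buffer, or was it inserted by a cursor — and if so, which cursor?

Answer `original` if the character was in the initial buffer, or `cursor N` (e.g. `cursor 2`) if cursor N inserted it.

After op 1 (insert('v')): buffer="vevyvvh" (len 7), cursors c1@1 c2@3 c3@5, authorship 1.2.3..
After op 2 (delete): buffer="eyvh" (len 4), cursors c1@0 c2@1 c3@2, authorship ....
After op 3 (add_cursor(0)): buffer="eyvh" (len 4), cursors c1@0 c4@0 c2@1 c3@2, authorship ....
After op 4 (move_right): buffer="eyvh" (len 4), cursors c1@1 c4@1 c2@2 c3@3, authorship ....
After op 5 (insert('a')): buffer="eaayavah" (len 8), cursors c1@3 c4@3 c2@5 c3@7, authorship .14.2.3.
After op 6 (move_right): buffer="eaayavah" (len 8), cursors c1@4 c4@4 c2@6 c3@8, authorship .14.2.3.
After op 7 (insert('w')): buffer="eaaywwavwahw" (len 12), cursors c1@6 c4@6 c2@9 c3@12, authorship .14.142.23.3
Authorship (.=original, N=cursor N): . 1 4 . 1 4 2 . 2 3 . 3
Index 1: author = 1

Answer: cursor 1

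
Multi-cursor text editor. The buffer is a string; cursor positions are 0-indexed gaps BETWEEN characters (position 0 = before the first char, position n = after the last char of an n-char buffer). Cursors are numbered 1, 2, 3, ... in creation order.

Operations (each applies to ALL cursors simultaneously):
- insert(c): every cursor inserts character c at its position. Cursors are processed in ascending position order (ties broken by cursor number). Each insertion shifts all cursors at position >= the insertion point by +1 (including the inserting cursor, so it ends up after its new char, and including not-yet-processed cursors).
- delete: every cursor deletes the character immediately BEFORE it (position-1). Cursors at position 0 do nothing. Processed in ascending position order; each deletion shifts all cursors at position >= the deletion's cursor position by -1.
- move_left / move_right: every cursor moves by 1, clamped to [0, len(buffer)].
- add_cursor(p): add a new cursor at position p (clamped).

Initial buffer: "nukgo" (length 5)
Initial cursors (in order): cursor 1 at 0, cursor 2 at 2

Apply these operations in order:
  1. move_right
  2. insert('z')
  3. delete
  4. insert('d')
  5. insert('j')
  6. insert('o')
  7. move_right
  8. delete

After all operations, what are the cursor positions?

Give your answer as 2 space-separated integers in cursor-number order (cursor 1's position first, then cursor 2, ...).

After op 1 (move_right): buffer="nukgo" (len 5), cursors c1@1 c2@3, authorship .....
After op 2 (insert('z')): buffer="nzukzgo" (len 7), cursors c1@2 c2@5, authorship .1..2..
After op 3 (delete): buffer="nukgo" (len 5), cursors c1@1 c2@3, authorship .....
After op 4 (insert('d')): buffer="ndukdgo" (len 7), cursors c1@2 c2@5, authorship .1..2..
After op 5 (insert('j')): buffer="ndjukdjgo" (len 9), cursors c1@3 c2@7, authorship .11..22..
After op 6 (insert('o')): buffer="ndjoukdjogo" (len 11), cursors c1@4 c2@9, authorship .111..222..
After op 7 (move_right): buffer="ndjoukdjogo" (len 11), cursors c1@5 c2@10, authorship .111..222..
After op 8 (delete): buffer="ndjokdjoo" (len 9), cursors c1@4 c2@8, authorship .111.222.

Answer: 4 8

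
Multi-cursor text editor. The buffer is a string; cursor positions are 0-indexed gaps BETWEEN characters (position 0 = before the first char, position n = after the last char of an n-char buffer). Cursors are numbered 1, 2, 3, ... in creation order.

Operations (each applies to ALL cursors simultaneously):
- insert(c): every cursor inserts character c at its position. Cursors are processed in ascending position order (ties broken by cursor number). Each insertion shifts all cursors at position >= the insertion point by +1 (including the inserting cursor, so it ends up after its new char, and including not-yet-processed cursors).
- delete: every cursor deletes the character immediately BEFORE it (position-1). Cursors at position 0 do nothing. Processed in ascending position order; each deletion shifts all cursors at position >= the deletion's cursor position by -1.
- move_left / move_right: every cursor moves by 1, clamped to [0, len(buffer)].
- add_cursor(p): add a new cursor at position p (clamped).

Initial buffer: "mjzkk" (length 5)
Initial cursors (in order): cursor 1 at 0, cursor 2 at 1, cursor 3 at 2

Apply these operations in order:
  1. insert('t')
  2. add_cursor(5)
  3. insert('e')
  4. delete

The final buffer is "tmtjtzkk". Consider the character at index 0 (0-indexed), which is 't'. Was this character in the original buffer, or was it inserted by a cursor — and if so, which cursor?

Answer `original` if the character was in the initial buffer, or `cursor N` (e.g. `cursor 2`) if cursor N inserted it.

After op 1 (insert('t')): buffer="tmtjtzkk" (len 8), cursors c1@1 c2@3 c3@5, authorship 1.2.3...
After op 2 (add_cursor(5)): buffer="tmtjtzkk" (len 8), cursors c1@1 c2@3 c3@5 c4@5, authorship 1.2.3...
After op 3 (insert('e')): buffer="temtejteezkk" (len 12), cursors c1@2 c2@5 c3@9 c4@9, authorship 11.22.334...
After op 4 (delete): buffer="tmtjtzkk" (len 8), cursors c1@1 c2@3 c3@5 c4@5, authorship 1.2.3...
Authorship (.=original, N=cursor N): 1 . 2 . 3 . . .
Index 0: author = 1

Answer: cursor 1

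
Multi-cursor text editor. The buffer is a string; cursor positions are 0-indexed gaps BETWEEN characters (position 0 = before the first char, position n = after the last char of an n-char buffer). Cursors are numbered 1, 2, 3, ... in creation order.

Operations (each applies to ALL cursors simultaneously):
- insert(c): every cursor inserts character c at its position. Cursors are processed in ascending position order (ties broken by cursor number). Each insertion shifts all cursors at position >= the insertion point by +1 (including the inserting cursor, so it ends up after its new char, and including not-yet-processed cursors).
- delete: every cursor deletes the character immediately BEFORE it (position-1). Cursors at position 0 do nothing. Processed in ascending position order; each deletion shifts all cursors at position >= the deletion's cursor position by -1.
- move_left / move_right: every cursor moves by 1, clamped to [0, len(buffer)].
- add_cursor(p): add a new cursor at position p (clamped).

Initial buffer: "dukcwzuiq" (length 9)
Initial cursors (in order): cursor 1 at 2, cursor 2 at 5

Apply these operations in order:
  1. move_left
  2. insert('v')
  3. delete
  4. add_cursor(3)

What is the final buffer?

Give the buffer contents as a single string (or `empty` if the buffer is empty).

Answer: dukcwzuiq

Derivation:
After op 1 (move_left): buffer="dukcwzuiq" (len 9), cursors c1@1 c2@4, authorship .........
After op 2 (insert('v')): buffer="dvukcvwzuiq" (len 11), cursors c1@2 c2@6, authorship .1...2.....
After op 3 (delete): buffer="dukcwzuiq" (len 9), cursors c1@1 c2@4, authorship .........
After op 4 (add_cursor(3)): buffer="dukcwzuiq" (len 9), cursors c1@1 c3@3 c2@4, authorship .........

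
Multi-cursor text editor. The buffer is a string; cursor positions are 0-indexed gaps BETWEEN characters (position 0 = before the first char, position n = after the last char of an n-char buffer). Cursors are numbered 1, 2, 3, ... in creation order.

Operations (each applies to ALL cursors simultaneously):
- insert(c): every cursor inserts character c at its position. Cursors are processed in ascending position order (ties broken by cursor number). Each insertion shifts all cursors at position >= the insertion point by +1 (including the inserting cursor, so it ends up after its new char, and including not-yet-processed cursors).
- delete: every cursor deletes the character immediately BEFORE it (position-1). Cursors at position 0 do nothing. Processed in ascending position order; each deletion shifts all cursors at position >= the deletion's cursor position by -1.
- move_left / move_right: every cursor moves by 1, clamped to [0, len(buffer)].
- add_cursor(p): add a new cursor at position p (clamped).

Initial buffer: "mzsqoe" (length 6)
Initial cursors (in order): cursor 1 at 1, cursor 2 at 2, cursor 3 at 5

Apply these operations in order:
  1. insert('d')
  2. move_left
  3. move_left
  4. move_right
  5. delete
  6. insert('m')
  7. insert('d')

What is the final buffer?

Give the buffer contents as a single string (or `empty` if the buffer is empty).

Answer: mddmddsqmdde

Derivation:
After op 1 (insert('d')): buffer="mdzdsqode" (len 9), cursors c1@2 c2@4 c3@8, authorship .1.2...3.
After op 2 (move_left): buffer="mdzdsqode" (len 9), cursors c1@1 c2@3 c3@7, authorship .1.2...3.
After op 3 (move_left): buffer="mdzdsqode" (len 9), cursors c1@0 c2@2 c3@6, authorship .1.2...3.
After op 4 (move_right): buffer="mdzdsqode" (len 9), cursors c1@1 c2@3 c3@7, authorship .1.2...3.
After op 5 (delete): buffer="ddsqde" (len 6), cursors c1@0 c2@1 c3@4, authorship 12..3.
After op 6 (insert('m')): buffer="mdmdsqmde" (len 9), cursors c1@1 c2@3 c3@7, authorship 1122..33.
After op 7 (insert('d')): buffer="mddmddsqmdde" (len 12), cursors c1@2 c2@5 c3@10, authorship 111222..333.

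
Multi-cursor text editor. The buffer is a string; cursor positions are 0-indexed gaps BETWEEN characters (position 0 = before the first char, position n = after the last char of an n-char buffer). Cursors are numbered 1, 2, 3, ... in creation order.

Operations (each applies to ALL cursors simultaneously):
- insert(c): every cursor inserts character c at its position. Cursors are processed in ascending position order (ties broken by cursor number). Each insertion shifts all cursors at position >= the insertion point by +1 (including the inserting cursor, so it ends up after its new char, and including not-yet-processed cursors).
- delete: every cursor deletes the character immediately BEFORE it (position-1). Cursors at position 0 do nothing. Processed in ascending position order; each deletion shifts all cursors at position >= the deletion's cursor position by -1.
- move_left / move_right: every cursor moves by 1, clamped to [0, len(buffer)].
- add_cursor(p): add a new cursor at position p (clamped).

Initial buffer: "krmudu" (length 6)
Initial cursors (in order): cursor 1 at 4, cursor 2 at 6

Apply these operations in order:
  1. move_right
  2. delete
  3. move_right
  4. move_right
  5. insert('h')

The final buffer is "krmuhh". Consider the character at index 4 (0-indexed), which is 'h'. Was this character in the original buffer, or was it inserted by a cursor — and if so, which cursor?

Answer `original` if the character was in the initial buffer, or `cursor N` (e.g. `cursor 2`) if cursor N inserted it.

After op 1 (move_right): buffer="krmudu" (len 6), cursors c1@5 c2@6, authorship ......
After op 2 (delete): buffer="krmu" (len 4), cursors c1@4 c2@4, authorship ....
After op 3 (move_right): buffer="krmu" (len 4), cursors c1@4 c2@4, authorship ....
After op 4 (move_right): buffer="krmu" (len 4), cursors c1@4 c2@4, authorship ....
After op 5 (insert('h')): buffer="krmuhh" (len 6), cursors c1@6 c2@6, authorship ....12
Authorship (.=original, N=cursor N): . . . . 1 2
Index 4: author = 1

Answer: cursor 1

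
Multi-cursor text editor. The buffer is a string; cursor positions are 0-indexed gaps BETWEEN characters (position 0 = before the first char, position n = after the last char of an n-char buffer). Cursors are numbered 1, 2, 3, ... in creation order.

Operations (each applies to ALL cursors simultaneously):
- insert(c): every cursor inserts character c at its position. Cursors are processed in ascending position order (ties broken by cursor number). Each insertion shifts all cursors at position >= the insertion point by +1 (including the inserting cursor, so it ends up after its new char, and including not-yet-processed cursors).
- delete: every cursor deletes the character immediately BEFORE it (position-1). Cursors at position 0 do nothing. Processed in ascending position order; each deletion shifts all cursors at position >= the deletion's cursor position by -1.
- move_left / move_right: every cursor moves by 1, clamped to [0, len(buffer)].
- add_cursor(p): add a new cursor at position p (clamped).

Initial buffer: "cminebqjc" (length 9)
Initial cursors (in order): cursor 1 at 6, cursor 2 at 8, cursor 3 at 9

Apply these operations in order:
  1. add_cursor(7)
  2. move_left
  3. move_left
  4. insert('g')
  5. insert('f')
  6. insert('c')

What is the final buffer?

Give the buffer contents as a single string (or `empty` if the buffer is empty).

Answer: cmingfcegfcbgfcqgfcjc

Derivation:
After op 1 (add_cursor(7)): buffer="cminebqjc" (len 9), cursors c1@6 c4@7 c2@8 c3@9, authorship .........
After op 2 (move_left): buffer="cminebqjc" (len 9), cursors c1@5 c4@6 c2@7 c3@8, authorship .........
After op 3 (move_left): buffer="cminebqjc" (len 9), cursors c1@4 c4@5 c2@6 c3@7, authorship .........
After op 4 (insert('g')): buffer="cmingegbgqgjc" (len 13), cursors c1@5 c4@7 c2@9 c3@11, authorship ....1.4.2.3..
After op 5 (insert('f')): buffer="cmingfegfbgfqgfjc" (len 17), cursors c1@6 c4@9 c2@12 c3@15, authorship ....11.44.22.33..
After op 6 (insert('c')): buffer="cmingfcegfcbgfcqgfcjc" (len 21), cursors c1@7 c4@11 c2@15 c3@19, authorship ....111.444.222.333..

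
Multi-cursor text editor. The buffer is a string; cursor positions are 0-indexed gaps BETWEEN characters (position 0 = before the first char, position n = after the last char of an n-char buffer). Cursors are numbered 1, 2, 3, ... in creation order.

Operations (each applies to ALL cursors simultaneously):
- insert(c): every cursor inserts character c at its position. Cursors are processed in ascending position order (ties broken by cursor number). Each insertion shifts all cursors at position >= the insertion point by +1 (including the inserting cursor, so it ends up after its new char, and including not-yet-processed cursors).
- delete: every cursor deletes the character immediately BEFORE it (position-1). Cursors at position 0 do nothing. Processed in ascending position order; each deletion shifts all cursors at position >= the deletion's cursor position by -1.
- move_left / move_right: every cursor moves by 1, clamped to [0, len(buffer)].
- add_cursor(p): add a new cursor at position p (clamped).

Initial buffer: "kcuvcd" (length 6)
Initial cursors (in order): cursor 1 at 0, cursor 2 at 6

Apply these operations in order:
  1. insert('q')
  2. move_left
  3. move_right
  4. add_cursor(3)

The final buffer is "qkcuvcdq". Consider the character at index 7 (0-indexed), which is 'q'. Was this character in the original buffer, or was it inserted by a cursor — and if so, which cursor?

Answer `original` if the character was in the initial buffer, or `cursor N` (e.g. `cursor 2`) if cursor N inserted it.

After op 1 (insert('q')): buffer="qkcuvcdq" (len 8), cursors c1@1 c2@8, authorship 1......2
After op 2 (move_left): buffer="qkcuvcdq" (len 8), cursors c1@0 c2@7, authorship 1......2
After op 3 (move_right): buffer="qkcuvcdq" (len 8), cursors c1@1 c2@8, authorship 1......2
After op 4 (add_cursor(3)): buffer="qkcuvcdq" (len 8), cursors c1@1 c3@3 c2@8, authorship 1......2
Authorship (.=original, N=cursor N): 1 . . . . . . 2
Index 7: author = 2

Answer: cursor 2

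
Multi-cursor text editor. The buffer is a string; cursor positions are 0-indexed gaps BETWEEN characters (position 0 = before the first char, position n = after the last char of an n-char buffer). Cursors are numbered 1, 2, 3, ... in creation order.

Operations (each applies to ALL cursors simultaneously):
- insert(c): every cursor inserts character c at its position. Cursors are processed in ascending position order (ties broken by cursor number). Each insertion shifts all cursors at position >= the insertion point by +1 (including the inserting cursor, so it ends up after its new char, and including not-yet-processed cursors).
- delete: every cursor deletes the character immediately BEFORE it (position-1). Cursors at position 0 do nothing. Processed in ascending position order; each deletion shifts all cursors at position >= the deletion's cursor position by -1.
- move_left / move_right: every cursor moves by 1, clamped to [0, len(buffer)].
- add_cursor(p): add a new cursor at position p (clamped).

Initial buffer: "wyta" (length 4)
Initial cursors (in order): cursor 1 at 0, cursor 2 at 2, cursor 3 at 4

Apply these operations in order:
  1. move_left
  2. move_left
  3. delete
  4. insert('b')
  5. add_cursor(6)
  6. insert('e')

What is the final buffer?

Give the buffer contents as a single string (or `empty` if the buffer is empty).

Answer: bbeewbetae

Derivation:
After op 1 (move_left): buffer="wyta" (len 4), cursors c1@0 c2@1 c3@3, authorship ....
After op 2 (move_left): buffer="wyta" (len 4), cursors c1@0 c2@0 c3@2, authorship ....
After op 3 (delete): buffer="wta" (len 3), cursors c1@0 c2@0 c3@1, authorship ...
After op 4 (insert('b')): buffer="bbwbta" (len 6), cursors c1@2 c2@2 c3@4, authorship 12.3..
After op 5 (add_cursor(6)): buffer="bbwbta" (len 6), cursors c1@2 c2@2 c3@4 c4@6, authorship 12.3..
After op 6 (insert('e')): buffer="bbeewbetae" (len 10), cursors c1@4 c2@4 c3@7 c4@10, authorship 1212.33..4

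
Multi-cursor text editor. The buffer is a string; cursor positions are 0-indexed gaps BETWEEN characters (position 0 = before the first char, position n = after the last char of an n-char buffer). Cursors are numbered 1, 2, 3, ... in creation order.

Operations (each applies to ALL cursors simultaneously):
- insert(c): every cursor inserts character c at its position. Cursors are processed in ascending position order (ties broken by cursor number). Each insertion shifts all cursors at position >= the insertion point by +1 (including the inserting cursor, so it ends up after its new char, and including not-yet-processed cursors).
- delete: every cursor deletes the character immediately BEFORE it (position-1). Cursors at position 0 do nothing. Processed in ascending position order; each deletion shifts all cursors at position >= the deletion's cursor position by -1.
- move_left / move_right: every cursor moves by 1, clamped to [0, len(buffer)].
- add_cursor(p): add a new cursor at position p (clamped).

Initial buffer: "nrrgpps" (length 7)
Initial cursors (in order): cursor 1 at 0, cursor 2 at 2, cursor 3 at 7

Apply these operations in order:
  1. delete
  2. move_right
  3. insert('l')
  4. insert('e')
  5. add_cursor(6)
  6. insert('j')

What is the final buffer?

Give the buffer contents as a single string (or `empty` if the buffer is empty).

After op 1 (delete): buffer="nrgpp" (len 5), cursors c1@0 c2@1 c3@5, authorship .....
After op 2 (move_right): buffer="nrgpp" (len 5), cursors c1@1 c2@2 c3@5, authorship .....
After op 3 (insert('l')): buffer="nlrlgppl" (len 8), cursors c1@2 c2@4 c3@8, authorship .1.2...3
After op 4 (insert('e')): buffer="nlerlegpple" (len 11), cursors c1@3 c2@6 c3@11, authorship .11.22...33
After op 5 (add_cursor(6)): buffer="nlerlegpple" (len 11), cursors c1@3 c2@6 c4@6 c3@11, authorship .11.22...33
After op 6 (insert('j')): buffer="nlejrlejjgpplej" (len 15), cursors c1@4 c2@9 c4@9 c3@15, authorship .111.2224...333

Answer: nlejrlejjgpplej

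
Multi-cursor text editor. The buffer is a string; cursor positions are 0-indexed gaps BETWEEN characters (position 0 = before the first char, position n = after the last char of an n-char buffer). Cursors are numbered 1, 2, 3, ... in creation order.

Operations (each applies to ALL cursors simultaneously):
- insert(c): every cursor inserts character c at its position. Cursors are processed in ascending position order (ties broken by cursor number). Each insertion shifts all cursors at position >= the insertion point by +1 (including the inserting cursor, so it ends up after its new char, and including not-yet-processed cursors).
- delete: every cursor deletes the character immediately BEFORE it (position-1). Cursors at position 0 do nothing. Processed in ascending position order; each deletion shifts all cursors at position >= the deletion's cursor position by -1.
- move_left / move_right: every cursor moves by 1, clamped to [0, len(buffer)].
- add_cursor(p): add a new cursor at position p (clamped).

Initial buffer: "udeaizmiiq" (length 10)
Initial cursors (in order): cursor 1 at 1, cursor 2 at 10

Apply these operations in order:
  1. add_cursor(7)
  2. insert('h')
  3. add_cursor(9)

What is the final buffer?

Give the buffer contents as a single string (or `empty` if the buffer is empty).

Answer: uhdeaizmhiiqh

Derivation:
After op 1 (add_cursor(7)): buffer="udeaizmiiq" (len 10), cursors c1@1 c3@7 c2@10, authorship ..........
After op 2 (insert('h')): buffer="uhdeaizmhiiqh" (len 13), cursors c1@2 c3@9 c2@13, authorship .1......3...2
After op 3 (add_cursor(9)): buffer="uhdeaizmhiiqh" (len 13), cursors c1@2 c3@9 c4@9 c2@13, authorship .1......3...2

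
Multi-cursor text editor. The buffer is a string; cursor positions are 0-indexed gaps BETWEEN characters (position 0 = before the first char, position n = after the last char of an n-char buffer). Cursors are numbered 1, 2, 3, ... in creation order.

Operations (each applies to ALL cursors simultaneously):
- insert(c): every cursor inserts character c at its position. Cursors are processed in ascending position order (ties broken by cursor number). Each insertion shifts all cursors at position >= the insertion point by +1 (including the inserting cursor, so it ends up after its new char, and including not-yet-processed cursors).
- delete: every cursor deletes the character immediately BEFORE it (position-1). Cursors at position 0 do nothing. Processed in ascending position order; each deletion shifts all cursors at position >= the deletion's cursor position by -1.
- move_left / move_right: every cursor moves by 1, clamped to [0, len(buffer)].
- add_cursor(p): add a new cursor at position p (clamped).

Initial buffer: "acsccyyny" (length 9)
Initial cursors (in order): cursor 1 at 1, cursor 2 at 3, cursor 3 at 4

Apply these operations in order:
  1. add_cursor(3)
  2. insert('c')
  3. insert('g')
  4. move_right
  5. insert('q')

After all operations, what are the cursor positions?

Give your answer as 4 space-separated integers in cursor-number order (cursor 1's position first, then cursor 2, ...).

Answer: 5 13 17 13

Derivation:
After op 1 (add_cursor(3)): buffer="acsccyyny" (len 9), cursors c1@1 c2@3 c4@3 c3@4, authorship .........
After op 2 (insert('c')): buffer="accscccccyyny" (len 13), cursors c1@2 c2@6 c4@6 c3@8, authorship .1..24.3.....
After op 3 (insert('g')): buffer="acgcsccggccgcyyny" (len 17), cursors c1@3 c2@9 c4@9 c3@12, authorship .11..2424.33.....
After op 4 (move_right): buffer="acgcsccggccgcyyny" (len 17), cursors c1@4 c2@10 c4@10 c3@13, authorship .11..2424.33.....
After op 5 (insert('q')): buffer="acgcqsccggcqqcgcqyyny" (len 21), cursors c1@5 c2@13 c4@13 c3@17, authorship .11.1.2424.2433.3....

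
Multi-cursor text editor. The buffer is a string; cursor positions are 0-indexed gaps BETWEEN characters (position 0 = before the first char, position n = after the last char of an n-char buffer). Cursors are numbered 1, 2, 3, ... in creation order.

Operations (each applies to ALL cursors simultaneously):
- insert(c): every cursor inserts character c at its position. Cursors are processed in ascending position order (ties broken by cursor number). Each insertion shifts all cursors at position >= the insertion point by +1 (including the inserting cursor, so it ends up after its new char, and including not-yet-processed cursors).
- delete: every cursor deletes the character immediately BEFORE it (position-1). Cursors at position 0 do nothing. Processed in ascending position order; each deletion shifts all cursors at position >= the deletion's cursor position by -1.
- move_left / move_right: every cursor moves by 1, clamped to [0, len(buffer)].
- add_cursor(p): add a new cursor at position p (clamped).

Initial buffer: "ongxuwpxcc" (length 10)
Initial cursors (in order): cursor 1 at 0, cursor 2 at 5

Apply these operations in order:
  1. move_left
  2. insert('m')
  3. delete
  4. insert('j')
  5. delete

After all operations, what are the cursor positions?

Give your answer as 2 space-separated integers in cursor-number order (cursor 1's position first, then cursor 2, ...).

Answer: 0 4

Derivation:
After op 1 (move_left): buffer="ongxuwpxcc" (len 10), cursors c1@0 c2@4, authorship ..........
After op 2 (insert('m')): buffer="mongxmuwpxcc" (len 12), cursors c1@1 c2@6, authorship 1....2......
After op 3 (delete): buffer="ongxuwpxcc" (len 10), cursors c1@0 c2@4, authorship ..........
After op 4 (insert('j')): buffer="jongxjuwpxcc" (len 12), cursors c1@1 c2@6, authorship 1....2......
After op 5 (delete): buffer="ongxuwpxcc" (len 10), cursors c1@0 c2@4, authorship ..........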